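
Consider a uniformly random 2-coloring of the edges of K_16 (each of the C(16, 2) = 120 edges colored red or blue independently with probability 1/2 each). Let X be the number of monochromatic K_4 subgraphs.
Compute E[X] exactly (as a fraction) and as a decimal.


Let X = Σ_S X_S over the C(16, 4) = 1820 subsets S of size 4, where X_S = 1 if the K_4 on S is monochromatic.
For a fixed S, the K_4 on S has C(4, 2) = 6 edges. P[all 6 edges red] = (1/2)^6, and likewise for blue, so P[monochromatic] = 2·(1/2)^6 = 2^{1 − 6} = 1/32.
Summing: E[X] = C(16, 4) · 2^{1 − 6} = 1820 · 1/32 = 455/8.
Numerically: E[X] ≈ 56.875.

E[X] = C(16,4)·2^(1−C(4,2)) = 455/8 ≈ 56.875.


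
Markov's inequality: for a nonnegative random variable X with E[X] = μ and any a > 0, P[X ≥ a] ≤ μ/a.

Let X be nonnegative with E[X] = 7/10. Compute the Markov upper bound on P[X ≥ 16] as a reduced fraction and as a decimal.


μ = E[X] = 7/10, a = 16.
Markov: P[X ≥ 16] ≤ μ/a = (7/10)/16 = 7/160.
Numerically: ≈ 0.0437.
(Since a = 16 > μ = 0.7000, the bound 7/160 is < 1 and informative.)

P[X ≥ 16] ≤ 7/160 ≈ 0.0437.


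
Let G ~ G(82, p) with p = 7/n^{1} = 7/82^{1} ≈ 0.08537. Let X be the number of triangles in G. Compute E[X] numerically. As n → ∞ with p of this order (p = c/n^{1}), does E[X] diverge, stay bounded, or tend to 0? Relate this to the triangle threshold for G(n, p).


Number of potential triangles: C(82, 3) = 88560.
Each occurs with probability p³ ≈ (0.08537)³ ≈ 6.220891e-04.
By linearity: E[X] = C(82, 3)·p³ ≈ 88560 · 6.220891e-04 ≈ 55.0922.
Here α = 1, so p = 7/n is exactly at the triangle threshold p ~ 1/n. Asymptotically E[X] → c³/6 = 7³/6 = 343/6 ≈ 57.1667, a bounded constant. In this regime the triangle count is asymptotically Poisson(c³/6).

E[X] ≈ 55.0922; in regime p = Θ(1/n^{1}) E[X] stays bounded (at the triangle threshold p ~ 1/n).


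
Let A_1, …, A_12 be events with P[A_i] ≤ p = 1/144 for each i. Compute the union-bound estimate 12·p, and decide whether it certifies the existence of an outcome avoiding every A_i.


Union bound: P[∪_{i=1}^{12} A_i] ≤ Σ_i P[A_i] ≤ 12·p = 12·(1/144) = 1/12.
Numerically: 1/12 ≈ 0.0833333.
Is 1/12 < 1? YES.
Since P[∪ A_i] ≤ 1/12 < 1, the complement has P[∩ A_i^c] ≥ 1 − 1/12 = 11/12 > 0, so some outcome avoids every A_i.

12·p = 1/12 ≈ 0.0833333; existence CERTIFIED by the union bound.


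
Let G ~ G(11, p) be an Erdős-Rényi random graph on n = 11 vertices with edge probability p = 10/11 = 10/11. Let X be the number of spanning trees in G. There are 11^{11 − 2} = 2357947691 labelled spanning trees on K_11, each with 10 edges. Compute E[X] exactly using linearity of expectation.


K_11 has 11^{11 − 2} = 2357947691 labelled spanning trees.
For each such spanning tree H, let X_H = 1 if all 10 edges of H are present in G. Then P[X_H = 1] = p^{10} = (10/11)^{10} = 10000000000/25937424601.
By linearity: E[X] = Σ_H E[X_H] = 2357947691 · p^{10} = 2357947691 · 10000000000/25937424601 = 10000000000/11.
Numerically: E[X] ≈ 9.091e+08.

E[X] = 2357947691 · (10/11)^{10} = 10000000000/11 ≈ 9.091e+08.


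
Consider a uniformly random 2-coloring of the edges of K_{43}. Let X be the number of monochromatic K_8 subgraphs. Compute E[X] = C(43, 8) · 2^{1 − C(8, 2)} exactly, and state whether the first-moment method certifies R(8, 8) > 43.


E[X] = C(43, 8) · 2^{1 − 28} = 145008513 · 2^{−27} = 145008513/134217728.
As a reduced fraction: E[X] = 145008513/134217728 ≈ 1.0803976.
Is E[X] < 1? NO.
Since E[X] ≥ 1, the first-moment bound is inconclusive at n = 43; it does NOT by itself certify R(8, 8) > 43.

E[X] = 145008513/134217728 ≈ 1.0803976; E[X] ≥ 1; first-moment method inconclusive here.


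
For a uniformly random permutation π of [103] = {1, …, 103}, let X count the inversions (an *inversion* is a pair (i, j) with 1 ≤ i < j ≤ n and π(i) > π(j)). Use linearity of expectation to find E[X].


Write X = Σ X_I over the C(103, 2) = 5253 pairs i < j, with X_I the indicator of one inversion.
There are 5253 indicators.
For each fixed pair i < j, the values π(i) and π(j) are two distinct elements of {1, …, 103} in uniformly random order; by symmetry P[π(i) > π(j)] = 1/2.
By linearity: E[X] = 5253 · (1/2) = C(103, 2) · (1/2) = 5253/2 = 5253/2 ≈ 2626.500000.

E[X] = 5253/2 = 2626.500000.


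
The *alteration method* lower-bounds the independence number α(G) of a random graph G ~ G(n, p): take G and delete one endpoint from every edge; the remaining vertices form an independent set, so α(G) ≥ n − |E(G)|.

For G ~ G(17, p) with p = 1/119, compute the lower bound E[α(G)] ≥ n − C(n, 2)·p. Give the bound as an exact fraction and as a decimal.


E[|E(G)|] = C(17, 2)·p = 136 · (1/119) = 8/7.
E[α(G)] ≥ n − E[|E(G)|] = 17 − 8/7 = 111/7.
Numerically: ≈ 15.8571.
(This is only a lower bound; the true E[α(G)] may be larger.)

E[α(G)] ≥ 111/7 ≈ 15.8571.


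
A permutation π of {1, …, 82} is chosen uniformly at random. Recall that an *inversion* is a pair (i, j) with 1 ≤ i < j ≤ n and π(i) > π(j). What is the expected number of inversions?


Write X = Σ X_I over the C(82, 2) = 3321 pairs i < j, with X_I the indicator of one inversion.
There are 3321 indicators.
For each fixed pair i < j, the values π(i) and π(j) are two distinct elements of {1, …, 82} in uniformly random order; by symmetry P[π(i) > π(j)] = 1/2.
By linearity: E[X] = 3321 · (1/2) = C(82, 2) · (1/2) = 3321/2 = 3321/2 ≈ 1660.50000.

E[X] = 3321/2 = 1660.50000.


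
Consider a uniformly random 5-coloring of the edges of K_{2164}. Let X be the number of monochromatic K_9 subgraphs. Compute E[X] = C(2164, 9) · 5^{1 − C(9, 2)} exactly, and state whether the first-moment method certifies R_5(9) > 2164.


E[X] = C(2164, 9) · 5^{1 − 36} = 2820446946663120530187432 · 5^{−35} = 2820446946663120530187432/2910383045673370361328125.
As a reduced fraction: E[X] = 2820446946663120530187432/2910383045673370361328125 ≈ 0.9691.
Is E[X] < 1? YES.
Since E[X] < 1, there exists a 5-coloring of K_{2164} with no monochromatic K_9; hence R_5(9) > 2164.

E[X] = 2820446946663120530187432/2910383045673370361328125 ≈ 0.9691; E[X] < 1, so R_5(9) > 2164.


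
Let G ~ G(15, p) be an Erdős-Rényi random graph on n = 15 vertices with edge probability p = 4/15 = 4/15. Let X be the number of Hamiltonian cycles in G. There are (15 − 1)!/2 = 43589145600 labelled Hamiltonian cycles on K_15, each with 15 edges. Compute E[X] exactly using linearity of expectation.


K_15 has (15 − 1)!/2 = 43589145600 labelled Hamiltonian cycles.
For each such Hamiltonian cycle H, let X_H = 1 if all 15 edges of H are present in G. Then P[X_H = 1] = p^{15} = (4/15)^{15} = 1073741824/437893890380859375.
By linearity: E[X] = Σ_H E[X_H] = 43589145600 · p^{15} = 43589145600 · 1073741824/437893890380859375 = 7704277975826432/72081298828125.
Numerically: E[X] ≈ 107.

E[X] = 43589145600 · (4/15)^{15} = 7704277975826432/72081298828125 ≈ 107.


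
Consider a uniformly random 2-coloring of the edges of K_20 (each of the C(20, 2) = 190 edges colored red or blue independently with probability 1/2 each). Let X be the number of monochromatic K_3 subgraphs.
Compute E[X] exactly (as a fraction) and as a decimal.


Let X = Σ_S X_S over the C(20, 3) = 1140 subsets S of size 3, where X_S = 1 if the K_3 on S is monochromatic.
For a fixed S, the K_3 on S has C(3, 2) = 3 edges. P[all 3 edges red] = (1/2)^3, and likewise for blue, so P[monochromatic] = 2·(1/2)^3 = 2^{1 − 3} = 1/4.
By linearity of expectation: E[X] = C(20, 3) · 2^{1 − 3} = 1140 · 1/4 = 285.
Numerically: E[X] ≈ 285.0000.

E[X] = C(20,3)·2^(1−C(3,2)) = 285 ≈ 285.0000.


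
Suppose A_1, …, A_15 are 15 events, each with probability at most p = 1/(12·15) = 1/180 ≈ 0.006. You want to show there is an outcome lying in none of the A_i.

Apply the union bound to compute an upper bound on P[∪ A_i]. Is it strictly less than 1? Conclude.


Union bound: P[∪_{i=1}^{15} A_i] ≤ Σ_i P[A_i] ≤ 15·p = 15·(1/180) = 1/12.
Numerically: 1/12 ≈ 0.083.
Is 1/12 < 1? YES.
Since P[∪ A_i] ≤ 1/12 < 1, the complement has P[∩ A_i^c] ≥ 1 − 1/12 = 11/12 > 0, so some outcome avoids every A_i.

15·p = 1/12 ≈ 0.083; existence CERTIFIED by the union bound.


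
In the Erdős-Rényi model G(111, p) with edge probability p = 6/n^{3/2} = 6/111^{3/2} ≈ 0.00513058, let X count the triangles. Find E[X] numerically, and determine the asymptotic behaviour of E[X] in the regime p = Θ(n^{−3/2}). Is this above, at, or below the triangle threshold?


Number of potential triangles: C(111, 3) = 221815.
Each occurs with probability p³ ≈ (0.00513058)³ ≈ 1.35051791e-07.
By linearity: E[X] = C(111, 3)·p³ ≈ 221815 · 1.35051791e-07 ≈ 0.029957.
Since α = 3/2 > 1, p = c/n^{3/2} = o(1/n) is below the triangle threshold p ~ 1/n. Asymptotically E[X] ~ (c³/6)·n^{3(1−α)} = (6³/6)·n^{-1.5} → 0, so by Markov's inequality G has no triangles w.h.p.

E[X] ≈ 0.029957; in regime p = Θ(1/n^{3/2}) E[X] tends to 0 (below the triangle threshold p ~ 1/n).


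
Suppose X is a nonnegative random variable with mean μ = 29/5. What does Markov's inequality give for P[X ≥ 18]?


μ = E[X] = 29/5, a = 18.
Markov: P[X ≥ 18] ≤ μ/a = (29/5)/18 = 29/90.
Numerically: ≈ 0.32222.
(Since a = 18 > μ = 5.80000, the bound 29/90 is < 1 and informative.)

P[X ≥ 18] ≤ 29/90 ≈ 0.32222.


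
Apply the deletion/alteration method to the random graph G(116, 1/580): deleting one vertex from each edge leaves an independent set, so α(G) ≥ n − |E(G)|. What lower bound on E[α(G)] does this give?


E[|E(G)|] = C(116, 2)·p = 6670 · (1/580) = 23/2.
E[α(G)] ≥ n − E[|E(G)|] = 116 − 23/2 = 209/2.
Numerically: ≈ 104.5000.
(This is only a lower bound; the true E[α(G)] may be larger.)

E[α(G)] ≥ 209/2 ≈ 104.5000.


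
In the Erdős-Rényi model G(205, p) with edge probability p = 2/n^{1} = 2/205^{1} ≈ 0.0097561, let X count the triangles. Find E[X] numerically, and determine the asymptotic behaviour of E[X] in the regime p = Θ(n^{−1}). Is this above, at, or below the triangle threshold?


Number of potential triangles: C(205, 3) = 1414910.
Each occurs with probability p³ ≈ (0.0097561)³ ≈ 9.2859941e-07.
By linearity: E[X] = C(205, 3)·p³ ≈ 1414910 · 9.2859941e-07 ≈ 1.31388.
Here α = 1, so p = 2/n is exactly at the triangle threshold p ~ 1/n. Asymptotically E[X] → c³/6 = 2³/6 = 4/3 ≈ 1.33333, a bounded constant. In this regime the triangle count is asymptotically Poisson(c³/6).

E[X] ≈ 1.31388; in regime p = Θ(1/n^{1}) E[X] stays bounded (at the triangle threshold p ~ 1/n).


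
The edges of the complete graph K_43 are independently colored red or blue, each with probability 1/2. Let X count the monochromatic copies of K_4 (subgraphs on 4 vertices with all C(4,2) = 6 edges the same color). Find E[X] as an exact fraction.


Let X = Σ_S X_S over the C(43, 4) = 123410 subsets S of size 4, where X_S = 1 if the K_4 on S is monochromatic.
For a fixed S, the K_4 on S has C(4, 2) = 6 edges. P[all 6 edges red] = (1/2)^6, and likewise for blue, so P[monochromatic] = 2·(1/2)^6 = 2^{1 − 6} = 1/32.
Summing: E[X] = C(43, 4) · 2^{1 − 6} = 123410 · 1/32 = 61705/16.
Numerically: E[X] ≈ 3856.5625.

E[X] = C(43,4)·2^(1−C(4,2)) = 61705/16 ≈ 3856.5625.


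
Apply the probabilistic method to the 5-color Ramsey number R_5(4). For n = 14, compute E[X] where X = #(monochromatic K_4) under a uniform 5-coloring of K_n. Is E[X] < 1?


E[X] = C(14, 4) · 5^{1 − 6} = 1001 · 5^{−5} = 1001/3125.
As a reduced fraction: E[X] = 1001/3125 ≈ 0.320.
Is E[X] < 1? YES.
Since E[X] < 1, there exists a 5-coloring of K_{14} with no monochromatic K_4; hence R_5(4) > 14.

E[X] = 1001/3125 ≈ 0.320; E[X] < 1, so R_5(4) > 14.


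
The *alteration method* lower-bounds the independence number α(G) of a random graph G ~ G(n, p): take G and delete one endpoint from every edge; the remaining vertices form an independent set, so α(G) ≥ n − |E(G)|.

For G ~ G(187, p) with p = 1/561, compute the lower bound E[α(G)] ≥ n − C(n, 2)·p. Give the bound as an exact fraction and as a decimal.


E[|E(G)|] = C(187, 2)·p = 17391 · (1/561) = 31.
E[α(G)] ≥ n − E[|E(G)|] = 187 − 31 = 156.
Numerically: ≈ 156.000.
(This is only a lower bound; the true E[α(G)] may be larger.)

E[α(G)] ≥ 156 ≈ 156.000.


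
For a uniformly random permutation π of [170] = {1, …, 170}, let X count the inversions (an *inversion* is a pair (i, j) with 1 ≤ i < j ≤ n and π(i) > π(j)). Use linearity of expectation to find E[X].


Write X = Σ X_I over the C(170, 2) = 14365 pairs i < j, with X_I the indicator of one inversion.
There are 14365 indicators.
For each fixed pair i < j, the values π(i) and π(j) are two distinct elements of {1, …, 170} in uniformly random order; by symmetry P[π(i) > π(j)] = 1/2.
By linearity: E[X] = 14365 · (1/2) = C(170, 2) · (1/2) = 14365/2 = 14365/2 ≈ 7182.500.

E[X] = 14365/2 = 7182.500.


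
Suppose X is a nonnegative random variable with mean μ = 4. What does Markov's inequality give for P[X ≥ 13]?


μ = E[X] = 4, a = 13.
Markov: P[X ≥ 13] ≤ μ/a = (4)/13 = 4/13.
Numerically: ≈ 0.308.
(Since a = 13 > μ = 4.000, the bound 4/13 is < 1 and informative.)

P[X ≥ 13] ≤ 4/13 ≈ 0.308.


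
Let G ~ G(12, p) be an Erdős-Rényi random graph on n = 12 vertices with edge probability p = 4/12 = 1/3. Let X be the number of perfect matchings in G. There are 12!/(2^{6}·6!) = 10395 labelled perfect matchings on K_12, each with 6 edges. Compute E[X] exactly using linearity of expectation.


K_12 has 12!/(2^{6}·6!) = 10395 labelled perfect matchings.
For each such perfect matching H, let X_H = 1 if all 6 edges of H are present in G. Then P[X_H = 1] = p^{6} = (1/3)^{6} = 1/729.
Summing the indicators: E[X] = Σ_H E[X_H] = 10395 · p^{6} = 10395 · 1/729 = 385/27.
Numerically: E[X] ≈ 14.3.

E[X] = 10395 · (1/3)^{6} = 385/27 ≈ 14.3.


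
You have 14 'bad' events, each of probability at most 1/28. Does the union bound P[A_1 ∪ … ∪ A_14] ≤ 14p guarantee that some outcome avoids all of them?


Union bound: P[∪_{i=1}^{14} A_i] ≤ Σ_i P[A_i] ≤ 14·p = 14·(1/28) = 1/2.
Numerically: 1/2 ≈ 0.500.
Is 1/2 < 1? YES.
Since P[∪ A_i] ≤ 1/2 < 1, the complement has P[∩ A_i^c] ≥ 1 − 1/2 = 1/2 > 0, so some outcome avoids every A_i.

14·p = 1/2 ≈ 0.500; existence CERTIFIED by the union bound.


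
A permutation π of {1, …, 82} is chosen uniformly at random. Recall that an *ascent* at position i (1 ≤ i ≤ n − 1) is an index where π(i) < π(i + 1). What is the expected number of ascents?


Write X = Σ X_I over i = 1, …, 81, with X_I the indicator of one ascent.
There are 81 indicators.
For each fixed i, the pair (π(i), π(i+1)) is a uniformly random ordered pair of distinct values from {1, …, 82}; by symmetry P[π(i) < π(i+1)] = 1/2.
By linearity: E[X] = 81 · (1/2) = (82 − 1) · (1/2) = 81/2 ≈ 40.500.

E[X] = 81/2 = 40.500.


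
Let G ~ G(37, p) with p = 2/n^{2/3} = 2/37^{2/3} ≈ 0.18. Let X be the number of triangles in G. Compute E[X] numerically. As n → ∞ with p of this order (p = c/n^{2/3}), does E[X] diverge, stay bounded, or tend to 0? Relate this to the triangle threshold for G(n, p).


Number of potential triangles: C(37, 3) = 7770.
Each occurs with probability p³ ≈ (0.18)³ ≈ 5.84368e-03.
By linearity: E[X] = C(37, 3)·p³ ≈ 7770 · 5.84368e-03 ≈ 45.405.
Since α = 2/3 < 1, p = c/n^{2/3} ≫ 1/n is above the triangle threshold p ~ 1/n. Asymptotically E[X] ~ (c³/6)·n^{3(1−α)} = (2³/6)·n^{1} → ∞; triangles are abundant w.h.p.

E[X] ≈ 45.405; in regime p = Θ(1/n^{2/3}) E[X] diverges (above the triangle threshold p ~ 1/n).


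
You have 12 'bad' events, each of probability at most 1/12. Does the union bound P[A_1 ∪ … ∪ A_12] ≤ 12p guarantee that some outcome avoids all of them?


Union bound: P[∪_{i=1}^{12} A_i] ≤ Σ_i P[A_i] ≤ 12·p = 12·(1/12) = 1.
Numerically: 1 ≈ 1.000.
Is 1 < 1? NO.
Since the bound 1 is ≥ 1, the union bound is uninformative here; it does NOT by itself certify existence.

12·p = 1 ≈ 1.000; existence NOT certified by the union bound.


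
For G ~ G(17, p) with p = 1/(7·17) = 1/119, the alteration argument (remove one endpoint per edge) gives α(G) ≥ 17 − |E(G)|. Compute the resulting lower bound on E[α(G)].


E[|E(G)|] = C(17, 2)·p = 136 · (1/119) = 8/7.
E[α(G)] ≥ n − E[|E(G)|] = 17 − 8/7 = 111/7.
Numerically: ≈ 15.857.
(This is only a lower bound; the true E[α(G)] may be larger.)

E[α(G)] ≥ 111/7 ≈ 15.857.


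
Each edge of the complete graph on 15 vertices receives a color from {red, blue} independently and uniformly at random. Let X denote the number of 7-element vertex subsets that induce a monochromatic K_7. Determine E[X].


Let X = Σ_S X_S over the C(15, 7) = 6435 subsets S of size 7, where X_S = 1 if the K_7 on S is monochromatic.
For a fixed S, the K_7 on S has C(7, 2) = 21 edges. P[all 21 edges red] = (1/2)^21, and likewise for blue, so P[monochromatic] = 2·(1/2)^21 = 2^{1 − 21} = 1/1048576.
Summing: E[X] = C(15, 7) · 2^{1 − 21} = 6435 · 1/1048576 = 6435/1048576.
Numerically: E[X] ≈ 0.0061.

E[X] = C(15,7)·2^(1−C(7,2)) = 6435/1048576 ≈ 0.0061.


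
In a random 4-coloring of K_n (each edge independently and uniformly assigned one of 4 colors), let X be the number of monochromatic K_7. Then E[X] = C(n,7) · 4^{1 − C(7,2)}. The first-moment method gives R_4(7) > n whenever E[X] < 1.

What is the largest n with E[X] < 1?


We need C(n, 7) · 4^{1 − 21} < 1, i.e. C(n, 7) < 4^{21 − 1} = 1099511627776.
Check values of n near the boundary:
  n = 176: C(176, 7) = 919790691600; 919790691600 < 1099511627776? YES
  n = 177: C(177, 7) = 957664425960; 957664425960 < 1099511627776? YES
  n = 178: C(178, 7) = 996867063280; 996867063280 < 1099511627776? YES
  n = 179: C(179, 7) = 1037437234460; 1037437234460 < 1099511627776? YES
  n = 180: C(180, 7) = 1079414463600; 1079414463600 < 1099511627776? YES
  n = 181: C(181, 7) = 1122839183400; 1122839183400 < 1099511627776? NO
  n = 182: C(182, 7) = 1167752750736; 1167752750736 < 1099511627776? NO
The largest n with C(n, 7) < 1099511627776 is n = 180 (where E[X] = 67463403975/68719476736 ≈ 0.982). Hence R_4(7) > 180, i.e. R_4(7) ≥ 181.

Largest n = 180; hence R_4(7) > 180.


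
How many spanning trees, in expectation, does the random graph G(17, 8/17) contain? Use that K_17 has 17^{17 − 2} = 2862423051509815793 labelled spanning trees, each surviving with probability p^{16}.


K_17 has 17^{17 − 2} = 2862423051509815793 labelled spanning trees.
For each such spanning tree H, let X_H = 1 if all 16 edges of H are present in G. Then P[X_H = 1] = p^{16} = (8/17)^{16} = 281474976710656/48661191875666868481.
By linearity: E[X] = Σ_H E[X_H] = 2862423051509815793 · p^{16} = 2862423051509815793 · 281474976710656/48661191875666868481 = 281474976710656/17.
Numerically: E[X] ≈ 1.656e+13.

E[X] = 2862423051509815793 · (8/17)^{16} = 281474976710656/17 ≈ 1.656e+13.


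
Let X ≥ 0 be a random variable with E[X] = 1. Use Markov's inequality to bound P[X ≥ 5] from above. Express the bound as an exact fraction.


μ = E[X] = 1, a = 5.
Markov: P[X ≥ 5] ≤ μ/a = (1)/5 = 1/5.
Numerically: ≈ 0.200000.
(Since a = 5 > μ = 1.000000, the bound 1/5 is < 1 and informative.)

P[X ≥ 5] ≤ 1/5 ≈ 0.200000.


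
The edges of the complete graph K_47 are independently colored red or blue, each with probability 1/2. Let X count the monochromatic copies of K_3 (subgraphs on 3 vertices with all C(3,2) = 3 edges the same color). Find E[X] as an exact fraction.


Let X = Σ_S X_S over the C(47, 3) = 16215 subsets S of size 3, where X_S = 1 if the K_3 on S is monochromatic.
For a fixed S, the K_3 on S has C(3, 2) = 3 edges. P[all 3 edges red] = (1/2)^3, and likewise for blue, so P[monochromatic] = 2·(1/2)^3 = 2^{1 − 3} = 1/4.
By linearity: E[X] = C(47, 3) · 2^{1 − 3} = 16215 · 1/4 = 16215/4.
Numerically: E[X] ≈ 4053.75000.

E[X] = C(47,3)·2^(1−C(3,2)) = 16215/4 ≈ 4053.75000.


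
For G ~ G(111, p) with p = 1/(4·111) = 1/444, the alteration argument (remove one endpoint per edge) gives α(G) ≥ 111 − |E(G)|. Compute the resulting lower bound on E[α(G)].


E[|E(G)|] = C(111, 2)·p = 6105 · (1/444) = 55/4.
E[α(G)] ≥ n − E[|E(G)|] = 111 − 55/4 = 389/4.
Numerically: ≈ 97.2500.
(This is only a lower bound; the true E[α(G)] may be larger.)

E[α(G)] ≥ 389/4 ≈ 97.2500.


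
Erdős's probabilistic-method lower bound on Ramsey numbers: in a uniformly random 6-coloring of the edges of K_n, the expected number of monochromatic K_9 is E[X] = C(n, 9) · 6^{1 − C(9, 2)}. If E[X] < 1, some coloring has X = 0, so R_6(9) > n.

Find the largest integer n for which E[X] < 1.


We need C(n, 9) · 6^{1 − 36} < 1, i.e. C(n, 9) < 6^{36 − 1} = 1719070799748422591028658176.
Check values of n near the boundary:
  n = 4404: C(4404, 9) = 1703375445537161676647015880; 1703375445537161676647015880 < 1719070799748422591028658176? YES
  n = 4405: C(4405, 9) = 1706862792900636302463627150; 1706862792900636302463627150 < 1719070799748422591028658176? YES
  n = 4406: C(4406, 9) = 1710356485221788389505285700; 1710356485221788389505285700 < 1719070799748422591028658176? YES
  n = 4407: C(4407, 9) = 1713856532599459170657070050; 1713856532599459170657070050 < 1719070799748422591028658176? YES
  n = 4408: C(4408, 9) = 1717362945146264156457459600; 1717362945146264156457459600 < 1719070799748422591028658176? YES
  n = 4409: C(4409, 9) = 1720875732988608787686577131; 1720875732988608787686577131 < 1719070799748422591028658176? NO
  n = 4410: C(4410, 9) = 1724394906266704102180823710; 1724394906266704102180823710 < 1719070799748422591028658176? NO
  n = 4411: C(4411, 9) = 1727920475134582415883601405; 1727920475134582415883601405 < 1719070799748422591028658176? NO
The largest n with C(n, 9) < 1719070799748422591028658176 is n = 4408 (where E[X] = 35778394690547169926197075/35813974994758803979763712 ≈ 0.9990). Hence R_6(9) > 4408, i.e. R_6(9) ≥ 4409.

Largest n = 4408; hence R_6(9) > 4408.


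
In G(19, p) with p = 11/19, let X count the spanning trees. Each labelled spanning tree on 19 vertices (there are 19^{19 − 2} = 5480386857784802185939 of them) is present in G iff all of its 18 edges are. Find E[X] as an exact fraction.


K_19 has 19^{19 − 2} = 5480386857784802185939 labelled spanning trees.
For each such spanning tree H, let X_H = 1 if all 18 edges of H are present in G. Then P[X_H = 1] = p^{18} = (11/19)^{18} = 5559917313492231481/104127350297911241532841.
By linearity of expectation: E[X] = Σ_H E[X_H] = 5480386857784802185939 · p^{18} = 5480386857784802185939 · 5559917313492231481/104127350297911241532841 = 5559917313492231481/19.
Numerically: E[X] ≈ 2.926e+17.

E[X] = 5480386857784802185939 · (11/19)^{18} = 5559917313492231481/19 ≈ 2.926e+17.


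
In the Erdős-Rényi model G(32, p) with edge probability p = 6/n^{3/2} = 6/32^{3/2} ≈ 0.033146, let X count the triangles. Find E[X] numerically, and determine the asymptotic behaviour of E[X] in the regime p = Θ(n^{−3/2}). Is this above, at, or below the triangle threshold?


Number of potential triangles: C(32, 3) = 4960.
Each occurs with probability p³ ≈ (0.033146)³ ≈ 3.6414877e-05.
By linearity: E[X] = C(32, 3)·p³ ≈ 4960 · 3.6414877e-05 ≈ 0.18062.
Since α = 3/2 > 1, p = c/n^{3/2} = o(1/n) is below the triangle threshold p ~ 1/n. Asymptotically E[X] ~ (c³/6)·n^{3(1−α)} = (6³/6)·n^{-1.5} → 0, so by Markov's inequality G has no triangles w.h.p.

E[X] ≈ 0.18062; in regime p = Θ(1/n^{3/2}) E[X] tends to 0 (below the triangle threshold p ~ 1/n).


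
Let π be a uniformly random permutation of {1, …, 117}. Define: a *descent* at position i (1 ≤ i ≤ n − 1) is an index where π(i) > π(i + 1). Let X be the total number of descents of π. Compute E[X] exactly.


Write X = Σ X_I over i = 1, …, 116, with X_I the indicator of one descent.
There are 116 indicators.
For each fixed i, the pair (π(i), π(i+1)) is a uniformly random ordered pair of distinct values from {1, …, 117}; by symmetry P[π(i) > π(i+1)] = 1/2.
By linearity: E[X] = 116 · (1/2) = (117 − 1) · (1/2) = 58 ≈ 58.0000.

E[X] = 58 = 58.0000.


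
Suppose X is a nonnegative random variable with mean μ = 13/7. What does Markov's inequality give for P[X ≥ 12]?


μ = E[X] = 13/7, a = 12.
Markov: P[X ≥ 12] ≤ μ/a = (13/7)/12 = 13/84.
Numerically: ≈ 0.1548.
(Since a = 12 > μ = 1.8571, the bound 13/84 is < 1 and informative.)

P[X ≥ 12] ≤ 13/84 ≈ 0.1548.


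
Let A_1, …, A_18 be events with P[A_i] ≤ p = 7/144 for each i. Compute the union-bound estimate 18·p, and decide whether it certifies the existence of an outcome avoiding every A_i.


Union bound: P[∪_{i=1}^{18} A_i] ≤ Σ_i P[A_i] ≤ 18·p = 18·(7/144) = 7/8.
Numerically: 7/8 ≈ 0.875.
Is 7/8 < 1? YES.
Since P[∪ A_i] ≤ 7/8 < 1, the complement has P[∩ A_i^c] ≥ 1 − 7/8 = 1/8 > 0, so some outcome avoids every A_i.

18·p = 7/8 ≈ 0.875; existence CERTIFIED by the union bound.


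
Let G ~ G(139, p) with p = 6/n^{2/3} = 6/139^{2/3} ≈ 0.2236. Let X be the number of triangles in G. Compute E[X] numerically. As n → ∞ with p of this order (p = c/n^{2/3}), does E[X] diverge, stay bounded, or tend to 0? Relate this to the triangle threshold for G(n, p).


Number of potential triangles: C(139, 3) = 437989.
Each occurs with probability p³ ≈ (0.2236)³ ≈ 1.117955e-02.
By linearity: E[X] = C(139, 3)·p³ ≈ 437989 · 1.117955e-02 ≈ 4896.5180.
Since α = 2/3 < 1, p = c/n^{2/3} ≫ 1/n is above the triangle threshold p ~ 1/n. Asymptotically E[X] ~ (c³/6)·n^{3(1−α)} = (6³/6)·n^{1} → ∞; triangles are abundant w.h.p.

E[X] ≈ 4896.5180; in regime p = Θ(1/n^{2/3}) E[X] diverges (above the triangle threshold p ~ 1/n).


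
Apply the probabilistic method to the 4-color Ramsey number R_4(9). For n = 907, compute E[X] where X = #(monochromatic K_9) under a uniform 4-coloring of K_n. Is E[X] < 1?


E[X] = C(907, 9) · 4^{1 − 36} = 1100045734961417331175 · 4^{−35} = 1100045734961417331175/1180591620717411303424.
As a reduced fraction: E[X] = 1100045734961417331175/1180591620717411303424 ≈ 0.932.
Is E[X] < 1? YES.
Since E[X] < 1, there exists a 4-coloring of K_{907} with no monochromatic K_9; hence R_4(9) > 907.

E[X] = 1100045734961417331175/1180591620717411303424 ≈ 0.932; E[X] < 1, so R_4(9) > 907.


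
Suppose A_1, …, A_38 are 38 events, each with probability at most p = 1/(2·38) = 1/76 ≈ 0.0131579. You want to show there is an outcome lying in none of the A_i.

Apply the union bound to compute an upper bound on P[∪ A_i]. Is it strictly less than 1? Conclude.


Union bound: P[∪_{i=1}^{38} A_i] ≤ Σ_i P[A_i] ≤ 38·p = 38·(1/76) = 1/2.
Numerically: 1/2 ≈ 0.5000000.
Is 1/2 < 1? YES.
Since P[∪ A_i] ≤ 1/2 < 1, the complement has P[∩ A_i^c] ≥ 1 − 1/2 = 1/2 > 0, so some outcome avoids every A_i.

38·p = 1/2 ≈ 0.5000000; existence CERTIFIED by the union bound.


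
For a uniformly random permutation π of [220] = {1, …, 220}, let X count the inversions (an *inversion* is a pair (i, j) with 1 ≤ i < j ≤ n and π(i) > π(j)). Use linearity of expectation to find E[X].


Write X = Σ X_I over the C(220, 2) = 24090 pairs i < j, with X_I the indicator of one inversion.
There are 24090 indicators.
For each fixed pair i < j, the values π(i) and π(j) are two distinct elements of {1, …, 220} in uniformly random order; by symmetry P[π(i) > π(j)] = 1/2.
By linearity: E[X] = 24090 · (1/2) = C(220, 2) · (1/2) = 24090/2 = 12045 ≈ 12045.000000.

E[X] = 12045 = 12045.000000.


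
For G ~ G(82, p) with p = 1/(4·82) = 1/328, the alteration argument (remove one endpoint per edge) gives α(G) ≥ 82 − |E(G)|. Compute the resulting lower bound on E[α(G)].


E[|E(G)|] = C(82, 2)·p = 3321 · (1/328) = 81/8.
E[α(G)] ≥ n − E[|E(G)|] = 82 − 81/8 = 575/8.
Numerically: ≈ 71.87500.
(This is only a lower bound; the true E[α(G)] may be larger.)

E[α(G)] ≥ 575/8 ≈ 71.87500.


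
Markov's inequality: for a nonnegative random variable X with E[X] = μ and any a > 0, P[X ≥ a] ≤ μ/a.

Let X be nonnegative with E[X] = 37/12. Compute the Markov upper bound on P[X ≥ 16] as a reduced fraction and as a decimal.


μ = E[X] = 37/12, a = 16.
Markov: P[X ≥ 16] ≤ μ/a = (37/12)/16 = 37/192.
Numerically: ≈ 0.1927.
(Since a = 16 > μ = 3.0833, the bound 37/192 is < 1 and informative.)

P[X ≥ 16] ≤ 37/192 ≈ 0.1927.


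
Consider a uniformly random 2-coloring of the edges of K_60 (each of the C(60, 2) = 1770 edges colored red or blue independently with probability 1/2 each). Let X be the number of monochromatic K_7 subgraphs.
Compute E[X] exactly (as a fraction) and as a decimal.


Let X = Σ_S X_S over the C(60, 7) = 386206920 subsets S of size 7, where X_S = 1 if the K_7 on S is monochromatic.
For a fixed S, the K_7 on S has C(7, 2) = 21 edges. P[all 21 edges red] = (1/2)^21, and likewise for blue, so P[monochromatic] = 2·(1/2)^21 = 2^{1 − 21} = 1/1048576.
By linearity: E[X] = C(60, 7) · 2^{1 − 21} = 386206920 · 1/1048576 = 48275865/131072.
Numerically: E[X] ≈ 368.315620.

E[X] = C(60,7)·2^(1−C(7,2)) = 48275865/131072 ≈ 368.315620.


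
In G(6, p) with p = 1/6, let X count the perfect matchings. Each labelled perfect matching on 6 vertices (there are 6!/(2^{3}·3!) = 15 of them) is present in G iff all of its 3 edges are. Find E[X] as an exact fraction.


K_6 has 6!/(2^{3}·3!) = 15 labelled perfect matchings.
For each such perfect matching H, let X_H = 1 if all 3 edges of H are present in G. Then P[X_H = 1] = p^{3} = (1/6)^{3} = 1/216.
By linearity of expectation: E[X] = Σ_H E[X_H] = 15 · p^{3} = 15 · 1/216 = 5/72.
Numerically: E[X] ≈ 0.0694444.

E[X] = 15 · (1/6)^{3} = 5/72 ≈ 0.0694444.


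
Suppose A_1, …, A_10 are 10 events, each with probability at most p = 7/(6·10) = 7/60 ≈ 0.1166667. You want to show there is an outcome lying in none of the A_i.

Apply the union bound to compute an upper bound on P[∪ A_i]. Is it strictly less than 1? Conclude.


Union bound: P[∪_{i=1}^{10} A_i] ≤ Σ_i P[A_i] ≤ 10·p = 10·(7/60) = 7/6.
Numerically: 7/6 ≈ 1.1666667.
Is 7/6 < 1? NO.
Since the bound 7/6 is ≥ 1, the union bound is uninformative here; it does NOT by itself certify existence.

10·p = 7/6 ≈ 1.1666667; existence NOT certified by the union bound.


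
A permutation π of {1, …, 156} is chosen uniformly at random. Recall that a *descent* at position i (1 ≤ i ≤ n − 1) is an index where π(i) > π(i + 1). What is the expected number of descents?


Write X = Σ X_I over i = 1, …, 155, with X_I the indicator of one descent.
There are 155 indicators.
For each fixed i, the pair (π(i), π(i+1)) is a uniformly random ordered pair of distinct values from {1, …, 156}; by symmetry P[π(i) > π(i+1)] = 1/2.
By linearity: E[X] = 155 · (1/2) = (156 − 1) · (1/2) = 155/2 ≈ 77.500.

E[X] = 155/2 = 77.500.


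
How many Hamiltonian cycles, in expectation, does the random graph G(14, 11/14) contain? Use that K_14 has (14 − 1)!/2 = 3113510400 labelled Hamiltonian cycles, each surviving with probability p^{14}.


K_14 has (14 − 1)!/2 = 3113510400 labelled Hamiltonian cycles.
For each such Hamiltonian cycle H, let X_H = 1 if all 14 edges of H are present in G. Then P[X_H = 1] = p^{14} = (11/14)^{14} = 379749833583241/11112006825558016.
By linearity of expectation: E[X] = Σ_H E[X_H] = 3113510400 · p^{14} = 3113510400 · 379749833583241/11112006825558016 = 329898174179601037725/3100448333024.
Numerically: E[X] ≈ 1.06403e+08.

E[X] = 3113510400 · (11/14)^{14} = 329898174179601037725/3100448333024 ≈ 1.06403e+08.


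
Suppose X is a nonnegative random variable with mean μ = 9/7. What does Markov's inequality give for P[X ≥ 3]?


μ = E[X] = 9/7, a = 3.
Markov: P[X ≥ 3] ≤ μ/a = (9/7)/3 = 3/7.
Numerically: ≈ 0.428571.
(Since a = 3 > μ = 1.285714, the bound 3/7 is < 1 and informative.)

P[X ≥ 3] ≤ 3/7 ≈ 0.428571.


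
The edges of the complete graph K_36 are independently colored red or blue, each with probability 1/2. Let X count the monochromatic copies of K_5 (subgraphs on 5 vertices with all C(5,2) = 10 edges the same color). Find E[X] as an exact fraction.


Let X = Σ_S X_S over the C(36, 5) = 376992 subsets S of size 5, where X_S = 1 if the K_5 on S is monochromatic.
For a fixed S, the K_5 on S has C(5, 2) = 10 edges. P[all 10 edges red] = (1/2)^10, and likewise for blue, so P[monochromatic] = 2·(1/2)^10 = 2^{1 − 10} = 1/512.
Summing: E[X] = C(36, 5) · 2^{1 − 10} = 376992 · 1/512 = 11781/16.
Numerically: E[X] ≈ 736.312.

E[X] = C(36,5)·2^(1−C(5,2)) = 11781/16 ≈ 736.312.


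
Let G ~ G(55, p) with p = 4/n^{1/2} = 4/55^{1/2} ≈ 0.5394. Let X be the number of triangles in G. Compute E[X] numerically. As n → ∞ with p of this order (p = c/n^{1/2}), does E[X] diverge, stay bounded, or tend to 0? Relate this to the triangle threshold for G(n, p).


Number of potential triangles: C(55, 3) = 26235.
Each occurs with probability p³ ≈ (0.5394)³ ≈ 1.569047e-01.
By linearity: E[X] = C(55, 3)·p³ ≈ 26235 · 1.569047e-01 ≈ 4116.3947.
Since α = 1/2 < 1, p = c/n^{1/2} ≫ 1/n is above the triangle threshold p ~ 1/n. Asymptotically E[X] ~ (c³/6)·n^{3(1−α)} = (4³/6)·n^{1.5} → ∞; triangles are abundant w.h.p.

E[X] ≈ 4116.3947; in regime p = Θ(1/n^{1/2}) E[X] diverges (above the triangle threshold p ~ 1/n).


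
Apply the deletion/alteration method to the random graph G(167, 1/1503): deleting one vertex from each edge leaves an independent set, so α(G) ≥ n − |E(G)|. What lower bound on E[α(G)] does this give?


E[|E(G)|] = C(167, 2)·p = 13861 · (1/1503) = 83/9.
E[α(G)] ≥ n − E[|E(G)|] = 167 − 83/9 = 1420/9.
Numerically: ≈ 157.777778.
(This is only a lower bound; the true E[α(G)] may be larger.)

E[α(G)] ≥ 1420/9 ≈ 157.777778.


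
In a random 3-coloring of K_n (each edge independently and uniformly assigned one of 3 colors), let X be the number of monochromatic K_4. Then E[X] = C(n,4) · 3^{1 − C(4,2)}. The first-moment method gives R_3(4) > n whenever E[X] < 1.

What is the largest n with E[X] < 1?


We need C(n, 4) · 3^{1 − 6} < 1, i.e. C(n, 4) < 3^{6 − 1} = 243.
Check values of n near the boundary:
  n = 4: C(4, 4) = 1; 1 < 243? YES
  n = 5: C(5, 4) = 5; 5 < 243? YES
  n = 6: C(6, 4) = 15; 15 < 243? YES
  n = 7: C(7, 4) = 35; 35 < 243? YES
  n = 8: C(8, 4) = 70; 70 < 243? YES
  n = 9: C(9, 4) = 126; 126 < 243? YES
  n = 10: C(10, 4) = 210; 210 < 243? YES
  n = 11: C(11, 4) = 330; 330 < 243? NO
  n = 12: C(12, 4) = 495; 495 < 243? NO
  n = 13: C(13, 4) = 715; 715 < 243? NO
The largest n with C(n, 4) < 243 is n = 10 (where E[X] = 70/81 ≈ 0.86420). Hence R_3(4) > 10, i.e. R_3(4) ≥ 11.

Largest n = 10; hence R_3(4) > 10.


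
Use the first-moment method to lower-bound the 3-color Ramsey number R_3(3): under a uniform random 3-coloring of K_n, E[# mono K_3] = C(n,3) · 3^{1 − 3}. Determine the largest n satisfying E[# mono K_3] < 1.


We need C(n, 3) · 3^{1 − 3} < 1, i.e. C(n, 3) < 3^{3 − 1} = 9.
Check values of n near the boundary:
  n = 3: C(3, 3) = 1; 1 < 9? YES
  n = 4: C(4, 3) = 4; 4 < 9? YES
  n = 5: C(5, 3) = 10; 10 < 9? NO
  n = 6: C(6, 3) = 20; 20 < 9? NO
The largest n with C(n, 3) < 9 is n = 4 (where E[X] = 4/9 ≈ 0.44444). Hence R_3(3) > 4, i.e. R_3(3) ≥ 5.

Largest n = 4; hence R_3(3) > 4.


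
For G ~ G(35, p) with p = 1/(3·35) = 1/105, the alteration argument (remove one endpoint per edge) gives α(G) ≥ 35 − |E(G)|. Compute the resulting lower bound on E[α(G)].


E[|E(G)|] = C(35, 2)·p = 595 · (1/105) = 17/3.
E[α(G)] ≥ n − E[|E(G)|] = 35 − 17/3 = 88/3.
Numerically: ≈ 29.333.
(This is only a lower bound; the true E[α(G)] may be larger.)

E[α(G)] ≥ 88/3 ≈ 29.333.


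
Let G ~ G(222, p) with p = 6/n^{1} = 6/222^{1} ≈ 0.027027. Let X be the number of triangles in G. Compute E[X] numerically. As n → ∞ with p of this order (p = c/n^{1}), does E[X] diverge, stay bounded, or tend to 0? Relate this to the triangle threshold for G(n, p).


Number of potential triangles: C(222, 3) = 1798940.
Each occurs with probability p³ ≈ (0.027027)³ ≈ 1.97421673e-05.
By linearity: E[X] = C(222, 3)·p³ ≈ 1798940 · 1.97421673e-05 ≈ 35.514974.
Here α = 1, so p = 6/n is exactly at the triangle threshold p ~ 1/n. Asymptotically E[X] → c³/6 = 6³/6 = 36 ≈ 36.000000, a bounded constant. In this regime the triangle count is asymptotically Poisson(c³/6).

E[X] ≈ 35.514974; in regime p = Θ(1/n^{1}) E[X] stays bounded (at the triangle threshold p ~ 1/n).


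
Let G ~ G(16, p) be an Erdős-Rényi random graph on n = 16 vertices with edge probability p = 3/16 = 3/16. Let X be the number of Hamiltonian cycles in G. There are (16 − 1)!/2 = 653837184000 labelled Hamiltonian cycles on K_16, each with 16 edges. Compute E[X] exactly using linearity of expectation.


K_16 has (16 − 1)!/2 = 653837184000 labelled Hamiltonian cycles.
For each such Hamiltonian cycle H, let X_H = 1 if all 16 edges of H are present in G. Then P[X_H = 1] = p^{16} = (3/16)^{16} = 43046721/18446744073709551616.
By linearity: E[X] = Σ_H E[X_H] = 653837184000 · p^{16} = 653837184000 · 43046721/18446744073709551616 = 27485885585032875/18014398509481984.
Numerically: E[X] ≈ 1.52577.

E[X] = 653837184000 · (3/16)^{16} = 27485885585032875/18014398509481984 ≈ 1.52577.


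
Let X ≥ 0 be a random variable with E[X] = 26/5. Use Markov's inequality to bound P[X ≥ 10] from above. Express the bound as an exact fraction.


μ = E[X] = 26/5, a = 10.
Markov: P[X ≥ 10] ≤ μ/a = (26/5)/10 = 13/25.
Numerically: ≈ 0.5200.
(Since a = 10 > μ = 5.2000, the bound 13/25 is < 1 and informative.)

P[X ≥ 10] ≤ 13/25 ≈ 0.5200.


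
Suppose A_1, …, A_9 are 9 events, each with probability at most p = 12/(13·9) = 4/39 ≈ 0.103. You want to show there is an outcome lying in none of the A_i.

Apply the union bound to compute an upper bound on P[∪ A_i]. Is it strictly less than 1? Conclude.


Union bound: P[∪_{i=1}^{9} A_i] ≤ Σ_i P[A_i] ≤ 9·p = 9·(4/39) = 12/13.
Numerically: 12/13 ≈ 0.923.
Is 12/13 < 1? YES.
Since P[∪ A_i] ≤ 12/13 < 1, the complement has P[∩ A_i^c] ≥ 1 − 12/13 = 1/13 > 0, so some outcome avoids every A_i.

9·p = 12/13 ≈ 0.923; existence CERTIFIED by the union bound.


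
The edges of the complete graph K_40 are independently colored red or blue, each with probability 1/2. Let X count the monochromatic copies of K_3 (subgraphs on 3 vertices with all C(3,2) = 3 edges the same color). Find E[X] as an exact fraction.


Let X = Σ_S X_S over the C(40, 3) = 9880 subsets S of size 3, where X_S = 1 if the K_3 on S is monochromatic.
For a fixed S, the K_3 on S has C(3, 2) = 3 edges. P[all 3 edges red] = (1/2)^3, and likewise for blue, so P[monochromatic] = 2·(1/2)^3 = 2^{1 − 3} = 1/4.
Summing: E[X] = C(40, 3) · 2^{1 − 3} = 9880 · 1/4 = 2470.
Numerically: E[X] ≈ 2470.00000.

E[X] = C(40,3)·2^(1−C(3,2)) = 2470 ≈ 2470.00000.


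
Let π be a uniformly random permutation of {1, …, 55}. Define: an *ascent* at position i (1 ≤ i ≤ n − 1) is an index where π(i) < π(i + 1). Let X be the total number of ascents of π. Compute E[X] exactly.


Write X = Σ X_I over i = 1, …, 54, with X_I the indicator of one ascent.
There are 54 indicators.
For each fixed i, the pair (π(i), π(i+1)) is a uniformly random ordered pair of distinct values from {1, …, 55}; by symmetry P[π(i) < π(i+1)] = 1/2.
By linearity: E[X] = 54 · (1/2) = (55 − 1) · (1/2) = 27 ≈ 27.000.

E[X] = 27 = 27.000.


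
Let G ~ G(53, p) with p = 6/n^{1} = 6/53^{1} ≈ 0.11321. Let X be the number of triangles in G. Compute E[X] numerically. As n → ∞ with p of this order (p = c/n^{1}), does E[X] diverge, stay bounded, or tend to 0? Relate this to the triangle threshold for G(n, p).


Number of potential triangles: C(53, 3) = 23426.
Each occurs with probability p³ ≈ (0.11321)³ ≈ 1.4508621e-03.
By linearity: E[X] = C(53, 3)·p³ ≈ 23426 · 1.4508621e-03 ≈ 33.98790.
Here α = 1, so p = 6/n is exactly at the triangle threshold p ~ 1/n. Asymptotically E[X] → c³/6 = 6³/6 = 36 ≈ 36.00000, a bounded constant. In this regime the triangle count is asymptotically Poisson(c³/6).

E[X] ≈ 33.98790; in regime p = Θ(1/n^{1}) E[X] stays bounded (at the triangle threshold p ~ 1/n).
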